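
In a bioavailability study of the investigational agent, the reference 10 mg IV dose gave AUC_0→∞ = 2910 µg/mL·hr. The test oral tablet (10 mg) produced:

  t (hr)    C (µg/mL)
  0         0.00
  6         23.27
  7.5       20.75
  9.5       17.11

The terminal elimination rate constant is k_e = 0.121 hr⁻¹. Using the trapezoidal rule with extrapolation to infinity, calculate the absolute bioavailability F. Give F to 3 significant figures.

F = 0.0969

Trapezoidal AUC_0→9.5 (oral tablet):
  [0→6]: (0.00+23.27)/2 × 6 = 69.81
  [6→7.5]: (23.27+20.75)/2 × 1.5 = 33.015
  [7.5→9.5]: (20.75+17.11)/2 × 2 = 37.86
  Sum = 140.685 µg/mL·hr
Tail: C_last/k_e = 17.11/0.121 = 141.405
AUC_0→∞ (oral tablet) = 140.685 + 141.405 = 282.09 µg/mL·hr
F = (AUC_ev/D_ev)/(AUC_iv/D_iv) = (282.09/10)/(2910/10) = 28.209/291 = 0.0969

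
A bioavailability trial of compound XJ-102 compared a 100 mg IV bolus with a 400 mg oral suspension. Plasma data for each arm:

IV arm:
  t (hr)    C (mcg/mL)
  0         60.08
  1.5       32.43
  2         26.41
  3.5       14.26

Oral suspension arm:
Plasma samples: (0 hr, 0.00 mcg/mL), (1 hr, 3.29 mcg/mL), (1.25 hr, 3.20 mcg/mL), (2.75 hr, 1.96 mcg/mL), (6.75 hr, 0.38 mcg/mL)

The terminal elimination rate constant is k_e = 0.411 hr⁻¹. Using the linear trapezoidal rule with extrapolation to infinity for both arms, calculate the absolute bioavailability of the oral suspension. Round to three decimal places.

F = 0.020

Trapezoidal AUC_0→3.5 (IV):
  [0→1.5]: (60.08+32.43)/2 × 1.5 = 69.3825
  [1.5→2]: (32.43+26.41)/2 × 0.5 = 14.71
  [2→3.5]: (26.41+14.26)/2 × 1.5 = 30.5025
  Sum = 114.595 mcg/mL·hr
IV tail: 14.26/0.411 = 34.696; AUC_iv,0→∞ = 114.595 + 34.696 = 149.291 mcg/mL·hr
Trapezoidal AUC_0→6.75 (oral suspension):
  [0→1]: (0.00+3.29)/2 × 1 = 1.645
  [1→1.25]: (3.29+3.20)/2 × 0.25 = 0.81125
  [1.25→2.75]: (3.20+1.96)/2 × 1.5 = 3.87
  [2.75→6.75]: (1.96+0.38)/2 × 4 = 4.68
  Sum = 11.00625 mcg/mL·hr
oral suspension tail: 0.38/0.411 = 0.925; AUC_ev,0→∞ = 11.00625 + 0.925 = 11.93125 mcg/mL·hr
F = (AUC_ev/D_ev)/(AUC_iv/D_iv) = (11.93125/400)/(149.291/100) = 0.029828125/1.49291 = 0.0200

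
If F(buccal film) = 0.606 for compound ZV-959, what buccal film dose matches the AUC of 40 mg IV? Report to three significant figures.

For equal systemic exposure: F × D_ev = D_iv
D_ev = D_iv / F = 40 / 0.606 = 66.0066 mg

D_buccal = 66.0 mg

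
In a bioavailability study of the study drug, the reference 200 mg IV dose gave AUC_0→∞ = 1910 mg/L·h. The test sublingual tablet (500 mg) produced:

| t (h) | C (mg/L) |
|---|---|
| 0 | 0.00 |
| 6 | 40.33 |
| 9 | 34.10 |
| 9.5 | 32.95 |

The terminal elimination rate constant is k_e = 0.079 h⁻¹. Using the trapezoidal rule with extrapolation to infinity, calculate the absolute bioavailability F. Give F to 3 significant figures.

F = 0.140

Trapezoidal AUC_0→9.5 (sublingual tablet):
  [0→6]: (0.00+40.33)/2 × 6 = 120.99
  [6→9]: (40.33+34.10)/2 × 3 = 111.645
  [9→9.5]: (34.10+32.95)/2 × 0.5 = 16.7625
  Sum = 249.3975 mg/L·h
Tail: C_last/k_e = 32.95/0.079 = 417.089
AUC_0→∞ (sublingual tablet) = 249.3975 + 417.089 = 666.4865 mg/L·h
F = (AUC_ev/D_ev)/(AUC_iv/D_iv) = (666.4865/500)/(1910/200) = 1.332973/9.55 = 0.1396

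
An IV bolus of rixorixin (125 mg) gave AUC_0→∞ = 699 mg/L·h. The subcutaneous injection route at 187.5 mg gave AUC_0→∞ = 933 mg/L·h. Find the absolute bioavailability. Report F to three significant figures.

F = 0.890

F = (AUC_ev / D_ev) / (AUC_iv / D_iv)
  = (933/187.5) / (699/125)
  = 4.976 / 5.592 = 0.8898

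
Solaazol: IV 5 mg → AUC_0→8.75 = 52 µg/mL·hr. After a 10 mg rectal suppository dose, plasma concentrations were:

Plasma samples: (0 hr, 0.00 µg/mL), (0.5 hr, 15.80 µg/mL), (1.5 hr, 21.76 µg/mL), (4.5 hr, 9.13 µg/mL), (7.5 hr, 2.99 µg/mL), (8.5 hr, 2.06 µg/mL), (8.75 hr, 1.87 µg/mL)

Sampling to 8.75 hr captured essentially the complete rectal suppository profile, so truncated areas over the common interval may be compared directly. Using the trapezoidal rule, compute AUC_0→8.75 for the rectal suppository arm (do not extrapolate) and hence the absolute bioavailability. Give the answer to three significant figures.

F = 0.868

Trapezoidal AUC_0→8.75 (rectal suppository):
  [0→0.5]: (0.00+15.80)/2 × 0.5 = 3.95
  [0.5→1.5]: (15.80+21.76)/2 × 1 = 18.78
  [1.5→4.5]: (21.76+9.13)/2 × 3 = 46.335
  [4.5→7.5]: (9.13+2.99)/2 × 3 = 18.18
  [7.5→8.5]: (2.99+2.06)/2 × 1 = 2.525
  [8.5→8.75]: (2.06+1.87)/2 × 0.25 = 0.49125
  Sum = 90.26125 µg/mL·hr
F = (AUC_ev/D_ev)/(AUC_iv/D_iv) = (90.26125/10)/(52/5) = 9.026125/10.4 = 0.8679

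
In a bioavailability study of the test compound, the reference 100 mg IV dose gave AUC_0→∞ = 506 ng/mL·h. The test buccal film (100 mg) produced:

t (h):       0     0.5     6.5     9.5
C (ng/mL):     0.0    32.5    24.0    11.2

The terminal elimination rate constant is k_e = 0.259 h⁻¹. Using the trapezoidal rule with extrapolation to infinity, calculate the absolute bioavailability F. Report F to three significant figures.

Trapezoidal AUC_0→9.5 (buccal film):
  [0→0.5]: (0.0+32.5)/2 × 0.5 = 8.125
  [0.5→6.5]: (32.5+24.0)/2 × 6 = 169.5
  [6.5→9.5]: (24.0+11.2)/2 × 3 = 52.8
  Sum = 230.425 ng/mL·h
Tail: C_last/k_e = 11.2/0.259 = 43.243
AUC_0→∞ (buccal film) = 230.425 + 43.243 = 273.668 ng/mL·h
F = (AUC_ev/D_ev)/(AUC_iv/D_iv) = (273.668/100)/(506/100) = 2.73668/5.06 = 0.5408

F = 0.541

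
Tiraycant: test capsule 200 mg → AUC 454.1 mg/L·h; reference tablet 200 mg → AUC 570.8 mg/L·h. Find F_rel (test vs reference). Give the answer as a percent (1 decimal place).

F_rel = 79.6%

F_rel = (AUC_test/D_test) / (AUC_ref/D_ref)
      = (454.1/200) / (570.8/200)
      = 2.2705 / 2.854 = 0.7956 = 79.56%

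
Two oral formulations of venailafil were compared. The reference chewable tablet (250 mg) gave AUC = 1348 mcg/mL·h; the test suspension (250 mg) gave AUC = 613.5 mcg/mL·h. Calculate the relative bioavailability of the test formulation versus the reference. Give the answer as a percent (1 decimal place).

F_rel = (AUC_test/D_test) / (AUC_ref/D_ref)
      = (613.5/250) / (1348/250)
      = 2.454 / 5.392 = 0.4551 = 45.51%

F_rel = 45.5%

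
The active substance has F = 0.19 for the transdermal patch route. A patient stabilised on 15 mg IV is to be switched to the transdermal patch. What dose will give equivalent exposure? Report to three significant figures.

For equal systemic exposure: F × D_ev = D_iv
D_ev = D_iv / F = 15 / 0.19 = 78.9474 mg

D_transdermal = 78.9 mg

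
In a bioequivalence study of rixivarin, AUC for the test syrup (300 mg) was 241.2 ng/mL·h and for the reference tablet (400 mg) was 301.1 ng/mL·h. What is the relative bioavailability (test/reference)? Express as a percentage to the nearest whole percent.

F_rel = (AUC_test/D_test) / (AUC_ref/D_ref)
      = (241.2/300) / (301.1/400)
      = 0.804 / 0.75275 = 1.0681 = 106.81%

F_rel = 107%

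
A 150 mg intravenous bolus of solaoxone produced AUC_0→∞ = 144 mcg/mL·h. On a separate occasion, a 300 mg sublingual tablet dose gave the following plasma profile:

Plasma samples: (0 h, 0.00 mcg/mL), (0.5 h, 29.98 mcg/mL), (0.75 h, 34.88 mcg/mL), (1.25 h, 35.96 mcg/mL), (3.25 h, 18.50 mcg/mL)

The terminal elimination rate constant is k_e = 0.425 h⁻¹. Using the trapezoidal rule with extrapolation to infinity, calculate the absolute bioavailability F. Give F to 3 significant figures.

Trapezoidal AUC_0→3.25 (sublingual tablet):
  [0→0.5]: (0.00+29.98)/2 × 0.5 = 7.495
  [0.5→0.75]: (29.98+34.88)/2 × 0.25 = 8.1075
  [0.75→1.25]: (34.88+35.96)/2 × 0.5 = 17.71
  [1.25→3.25]: (35.96+18.50)/2 × 2 = 54.46
  Sum = 87.7725 mcg/mL·h
Tail: C_last/k_e = 18.50/0.425 = 43.529
AUC_0→∞ (sublingual tablet) = 87.7725 + 43.529 = 131.3015 mcg/mL·h
F = (AUC_ev/D_ev)/(AUC_iv/D_iv) = (131.3015/300)/(144/150) = 0.437672/0.96 = 0.4559

F = 0.456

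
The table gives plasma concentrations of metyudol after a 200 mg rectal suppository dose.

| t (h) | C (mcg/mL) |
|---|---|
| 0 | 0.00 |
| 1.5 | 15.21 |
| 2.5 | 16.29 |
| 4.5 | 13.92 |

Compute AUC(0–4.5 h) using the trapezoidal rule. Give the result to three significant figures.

Trapezoidal AUC_0→4.5:
  [0→1.5]: (0.00+15.21)/2 × 1.5 = 11.4075
  [1.5→2.5]: (15.21+16.29)/2 × 1 = 15.75
  [2.5→4.5]: (16.29+13.92)/2 × 2 = 30.21
  Sum = 57.3675 mcg/mL·h

AUC = 57.4 mcg/mL·h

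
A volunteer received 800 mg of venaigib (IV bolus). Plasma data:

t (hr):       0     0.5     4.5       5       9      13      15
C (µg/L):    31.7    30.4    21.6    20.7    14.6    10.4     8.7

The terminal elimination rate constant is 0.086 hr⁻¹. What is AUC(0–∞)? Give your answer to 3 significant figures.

Trapezoidal AUC_0→15:
  [0→0.5]: (31.7+30.4)/2 × 0.5 = 15.525
  [0.5→4.5]: (30.4+21.6)/2 × 4 = 104.0
  [4.5→5]: (21.6+20.7)/2 × 0.5 = 10.575
  [5→9]: (20.7+14.6)/2 × 4 = 70.6
  [9→13]: (14.6+10.4)/2 × 4 = 50.0
  [13→15]: (10.4+8.7)/2 × 2 = 19.1
  Sum = 269.8 µg/L·hr
Extrapolated tail: C_last / k_e = 8.7 / 0.086 = 101.163
AUC_0→∞ = 269.8 + 101.163 = 370.963 µg/L·hr

AUC = 371 µg/L·hr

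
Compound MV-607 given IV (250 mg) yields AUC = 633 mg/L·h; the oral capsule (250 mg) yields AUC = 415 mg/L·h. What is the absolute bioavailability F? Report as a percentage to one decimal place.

F = 65.6%

F = (AUC_ev / D_ev) / (AUC_iv / D_iv)
  = (415/250) / (633/250)
  = 1.66 / 2.532 = 0.6556
  = 65.56%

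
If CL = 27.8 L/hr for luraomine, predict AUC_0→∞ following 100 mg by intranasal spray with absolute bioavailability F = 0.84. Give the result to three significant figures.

AUC = 3.02 mg/L·hr

AUC_0→∞ = F × Dose / CL
        = 0.84 × 100 / 27.8 = 3.02158 mg/L·hr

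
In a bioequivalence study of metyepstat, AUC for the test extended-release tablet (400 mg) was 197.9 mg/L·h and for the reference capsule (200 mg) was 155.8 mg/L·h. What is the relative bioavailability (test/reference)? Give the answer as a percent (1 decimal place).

F_rel = (AUC_test/D_test) / (AUC_ref/D_ref)
      = (197.9/400) / (155.8/200)
      = 0.49475 / 0.779 = 0.6351 = 63.51%

F_rel = 63.5%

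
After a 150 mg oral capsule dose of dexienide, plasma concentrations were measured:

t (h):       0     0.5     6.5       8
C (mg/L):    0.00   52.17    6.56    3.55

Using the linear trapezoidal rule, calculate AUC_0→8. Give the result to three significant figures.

Trapezoidal AUC_0→8:
  [0→0.5]: (0.00+52.17)/2 × 0.5 = 13.0425
  [0.5→6.5]: (52.17+6.56)/2 × 6 = 176.19
  [6.5→8]: (6.56+3.55)/2 × 1.5 = 7.5825
  Sum = 196.815 mg/L·h

AUC = 197 mg/L·h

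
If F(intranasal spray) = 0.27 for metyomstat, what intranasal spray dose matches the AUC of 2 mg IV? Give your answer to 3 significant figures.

D_intranasal = 7.41 mg

For equal systemic exposure: F × D_ev = D_iv
D_ev = D_iv / F = 2 / 0.27 = 7.40741 mg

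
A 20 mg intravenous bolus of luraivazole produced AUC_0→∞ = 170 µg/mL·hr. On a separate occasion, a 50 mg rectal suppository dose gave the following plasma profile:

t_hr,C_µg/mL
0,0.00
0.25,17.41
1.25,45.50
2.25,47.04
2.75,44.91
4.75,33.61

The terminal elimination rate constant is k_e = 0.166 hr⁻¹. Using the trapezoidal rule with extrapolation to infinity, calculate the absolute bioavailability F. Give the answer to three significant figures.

F = 0.903

Trapezoidal AUC_0→4.75 (rectal suppository):
  [0→0.25]: (0.00+17.41)/2 × 0.25 = 2.17625
  [0.25→1.25]: (17.41+45.50)/2 × 1 = 31.455
  [1.25→2.25]: (45.50+47.04)/2 × 1 = 46.27
  [2.25→2.75]: (47.04+44.91)/2 × 0.5 = 22.9875
  [2.75→4.75]: (44.91+33.61)/2 × 2 = 78.52
  Sum = 181.40875 µg/mL·hr
Tail: C_last/k_e = 33.61/0.166 = 202.470
AUC_0→∞ (rectal suppository) = 181.40875 + 202.470 = 383.87875 µg/mL·hr
F = (AUC_ev/D_ev)/(AUC_iv/D_iv) = (383.87875/50)/(170/20) = 7.677575/8.5 = 0.9032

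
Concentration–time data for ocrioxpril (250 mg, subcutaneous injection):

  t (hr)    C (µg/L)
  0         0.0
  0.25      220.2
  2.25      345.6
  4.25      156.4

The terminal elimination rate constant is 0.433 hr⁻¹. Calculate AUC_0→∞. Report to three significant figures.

AUC = 1460 µg/L·hr

Trapezoidal AUC_0→4.25:
  [0→0.25]: (0.0+220.2)/2 × 0.25 = 27.525
  [0.25→2.25]: (220.2+345.6)/2 × 2 = 565.8
  [2.25→4.25]: (345.6+156.4)/2 × 2 = 502.0
  Sum = 1095.325 µg/L·hr
Extrapolated tail: C_last / k_e = 156.4 / 0.433 = 361.201
AUC_0→∞ = 1095.325 + 361.201 = 1456.526 µg/L·hr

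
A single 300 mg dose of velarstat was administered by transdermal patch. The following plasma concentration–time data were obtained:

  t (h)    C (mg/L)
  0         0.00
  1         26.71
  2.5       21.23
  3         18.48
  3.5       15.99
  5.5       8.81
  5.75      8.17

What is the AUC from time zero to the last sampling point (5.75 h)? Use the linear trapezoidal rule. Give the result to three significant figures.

AUC = 94.8 mg/L·h

Trapezoidal AUC_0→5.75:
  [0→1]: (0.00+26.71)/2 × 1 = 13.355
  [1→2.5]: (26.71+21.23)/2 × 1.5 = 35.955
  [2.5→3]: (21.23+18.48)/2 × 0.5 = 9.9275
  [3→3.5]: (18.48+15.99)/2 × 0.5 = 8.6175
  [3.5→5.5]: (15.99+8.81)/2 × 2 = 24.8
  [5.5→5.75]: (8.81+8.17)/2 × 0.25 = 2.1225
  Sum = 94.7775 mg/L·h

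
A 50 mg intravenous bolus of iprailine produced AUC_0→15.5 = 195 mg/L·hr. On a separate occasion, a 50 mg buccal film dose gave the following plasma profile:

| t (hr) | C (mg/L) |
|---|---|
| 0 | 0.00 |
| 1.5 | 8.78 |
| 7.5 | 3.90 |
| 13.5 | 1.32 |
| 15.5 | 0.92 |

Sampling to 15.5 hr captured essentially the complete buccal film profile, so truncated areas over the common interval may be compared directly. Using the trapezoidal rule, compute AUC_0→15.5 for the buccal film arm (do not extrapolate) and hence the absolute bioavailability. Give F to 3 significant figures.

Trapezoidal AUC_0→15.5 (buccal film):
  [0→1.5]: (0.00+8.78)/2 × 1.5 = 6.585
  [1.5→7.5]: (8.78+3.90)/2 × 6 = 38.04
  [7.5→13.5]: (3.90+1.32)/2 × 6 = 15.66
  [13.5→15.5]: (1.32+0.92)/2 × 2 = 2.24
  Sum = 62.525 mg/L·hr
F = (AUC_ev/D_ev)/(AUC_iv/D_iv) = (62.525/50)/(195/50) = 1.2505/3.9 = 0.3206

F = 0.321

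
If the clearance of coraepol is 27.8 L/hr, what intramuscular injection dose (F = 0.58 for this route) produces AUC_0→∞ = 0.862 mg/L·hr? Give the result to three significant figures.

Dose = 41.3 mg

Dose = CL × AUC_0→∞ / F
     = 27.8 × 0.862 / 0.58 = 41.3166 mg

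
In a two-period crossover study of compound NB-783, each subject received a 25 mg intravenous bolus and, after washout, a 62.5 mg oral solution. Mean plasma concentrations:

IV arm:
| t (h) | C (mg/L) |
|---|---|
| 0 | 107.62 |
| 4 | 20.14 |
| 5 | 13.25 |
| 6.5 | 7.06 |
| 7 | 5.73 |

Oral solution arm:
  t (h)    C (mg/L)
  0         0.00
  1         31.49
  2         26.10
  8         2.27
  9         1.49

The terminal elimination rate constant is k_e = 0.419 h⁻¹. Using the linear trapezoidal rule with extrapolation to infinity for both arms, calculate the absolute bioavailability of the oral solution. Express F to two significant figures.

F = 0.18

Trapezoidal AUC_0→7 (IV):
  [0→4]: (107.62+20.14)/2 × 4 = 255.52
  [4→5]: (20.14+13.25)/2 × 1 = 16.695
  [5→6.5]: (13.25+7.06)/2 × 1.5 = 15.2325
  [6.5→7]: (7.06+5.73)/2 × 0.5 = 3.1975
  Sum = 290.645 mg/L·h
IV tail: 5.73/0.419 = 13.675; AUC_iv,0→∞ = 290.645 + 13.675 = 304.32 mg/L·h
Trapezoidal AUC_0→9 (oral solution):
  [0→1]: (0.00+31.49)/2 × 1 = 15.745
  [1→2]: (31.49+26.10)/2 × 1 = 28.795
  [2→8]: (26.10+2.27)/2 × 6 = 85.11
  [8→9]: (2.27+1.49)/2 × 1 = 1.88
  Sum = 131.53 mg/L·h
oral solution tail: 1.49/0.419 = 3.556; AUC_ev,0→∞ = 131.53 + 3.556 = 135.086 mg/L·h
F = (AUC_ev/D_ev)/(AUC_iv/D_iv) = (135.086/62.5)/(304.32/25) = 2.161376/12.1728 = 0.1776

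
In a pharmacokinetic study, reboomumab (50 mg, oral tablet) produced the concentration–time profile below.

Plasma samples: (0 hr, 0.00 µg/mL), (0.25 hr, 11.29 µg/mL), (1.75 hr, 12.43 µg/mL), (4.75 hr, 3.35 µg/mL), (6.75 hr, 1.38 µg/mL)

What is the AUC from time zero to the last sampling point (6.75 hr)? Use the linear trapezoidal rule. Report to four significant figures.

Trapezoidal AUC_0→6.75:
  [0→0.25]: (0.00+11.29)/2 × 0.25 = 1.41125
  [0.25→1.75]: (11.29+12.43)/2 × 1.5 = 17.79
  [1.75→4.75]: (12.43+3.35)/2 × 3 = 23.67
  [4.75→6.75]: (3.35+1.38)/2 × 2 = 4.73
  Sum = 47.60125 µg/mL·hr

AUC = 47.60 µg/mL·hr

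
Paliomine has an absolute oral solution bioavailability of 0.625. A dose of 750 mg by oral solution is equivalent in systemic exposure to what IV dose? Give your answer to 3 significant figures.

Systemic exposure from an extravascular dose = F × D_ev, so the equivalent IV dose is F × D_ev.
D_iv = F × D_ev = 0.625 × 750 = 468.75 mg

D_iv = 469 mg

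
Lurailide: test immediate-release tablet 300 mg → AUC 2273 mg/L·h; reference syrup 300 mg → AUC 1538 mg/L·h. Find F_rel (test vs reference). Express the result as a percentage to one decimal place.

F_rel = (AUC_test/D_test) / (AUC_ref/D_ref)
      = (2273/300) / (1538/300)
      = 7.57667 / 5.12667 = 1.4779 = 147.79%

F_rel = 147.8%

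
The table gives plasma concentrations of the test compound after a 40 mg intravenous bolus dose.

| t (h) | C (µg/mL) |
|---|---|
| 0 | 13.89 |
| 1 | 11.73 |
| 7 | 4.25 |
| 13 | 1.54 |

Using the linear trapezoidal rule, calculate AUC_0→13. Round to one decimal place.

Trapezoidal AUC_0→13:
  [0→1]: (13.89+11.73)/2 × 1 = 12.81
  [1→7]: (11.73+4.25)/2 × 6 = 47.94
  [7→13]: (4.25+1.54)/2 × 6 = 17.37
  Sum = 78.12 µg/mL·h

AUC = 78.1 µg/mL·h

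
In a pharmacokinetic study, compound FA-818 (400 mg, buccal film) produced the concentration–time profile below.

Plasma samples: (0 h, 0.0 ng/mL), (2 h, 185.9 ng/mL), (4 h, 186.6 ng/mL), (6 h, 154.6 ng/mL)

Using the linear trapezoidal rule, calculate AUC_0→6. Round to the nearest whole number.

AUC = 900 ng/mL·h

Trapezoidal AUC_0→6:
  [0→2]: (0.0+185.9)/2 × 2 = 185.9
  [2→4]: (185.9+186.6)/2 × 2 = 372.5
  [4→6]: (186.6+154.6)/2 × 2 = 341.2
  Sum = 899.6 ng/mL·h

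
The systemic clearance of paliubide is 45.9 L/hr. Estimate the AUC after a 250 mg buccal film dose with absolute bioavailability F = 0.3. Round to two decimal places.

AUC = 1.63 mg/L·hr

AUC_0→∞ = F × Dose / CL
        = 0.3 × 250 / 45.9 = 1.63399 mg/L·hr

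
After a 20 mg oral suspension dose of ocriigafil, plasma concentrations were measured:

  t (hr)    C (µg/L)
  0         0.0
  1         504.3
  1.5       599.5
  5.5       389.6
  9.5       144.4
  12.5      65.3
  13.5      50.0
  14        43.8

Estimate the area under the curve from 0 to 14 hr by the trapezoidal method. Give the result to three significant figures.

Trapezoidal AUC_0→14:
  [0→1]: (0.0+504.3)/2 × 1 = 252.15
  [1→1.5]: (504.3+599.5)/2 × 0.5 = 275.95
  [1.5→5.5]: (599.5+389.6)/2 × 4 = 1978.2
  [5.5→9.5]: (389.6+144.4)/2 × 4 = 1068.0
  [9.5→12.5]: (144.4+65.3)/2 × 3 = 314.55
  [12.5→13.5]: (65.3+50.0)/2 × 1 = 57.65
  [13.5→14]: (50.0+43.8)/2 × 0.5 = 23.45
  Sum = 3969.95 µg/L·hr

AUC = 3970 µg/L·hr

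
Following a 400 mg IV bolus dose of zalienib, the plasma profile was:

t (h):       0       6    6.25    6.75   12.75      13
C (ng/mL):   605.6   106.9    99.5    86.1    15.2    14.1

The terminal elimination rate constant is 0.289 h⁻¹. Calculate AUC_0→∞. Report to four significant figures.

Trapezoidal AUC_0→13:
  [0→6]: (605.6+106.9)/2 × 6 = 2137.5
  [6→6.25]: (106.9+99.5)/2 × 0.25 = 25.8
  [6.25→6.75]: (99.5+86.1)/2 × 0.5 = 46.4
  [6.75→12.75]: (86.1+15.2)/2 × 6 = 303.9
  [12.75→13]: (15.2+14.1)/2 × 0.25 = 3.6625
  Sum = 2517.2625 ng/mL·h
Extrapolated tail: C_last / k_e = 14.1 / 0.289 = 48.789
AUC_0→∞ = 2517.2625 + 48.789 = 2566.0515 ng/mL·h

AUC = 2566 ng/mL·h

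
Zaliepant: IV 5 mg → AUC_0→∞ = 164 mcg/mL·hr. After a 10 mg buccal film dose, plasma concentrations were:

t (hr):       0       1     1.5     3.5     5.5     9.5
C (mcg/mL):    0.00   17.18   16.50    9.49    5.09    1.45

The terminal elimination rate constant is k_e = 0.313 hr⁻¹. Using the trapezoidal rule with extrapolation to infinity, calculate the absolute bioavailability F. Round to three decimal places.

F = 0.230

Trapezoidal AUC_0→9.5 (buccal film):
  [0→1]: (0.00+17.18)/2 × 1 = 8.59
  [1→1.5]: (17.18+16.50)/2 × 0.5 = 8.42
  [1.5→3.5]: (16.50+9.49)/2 × 2 = 25.99
  [3.5→5.5]: (9.49+5.09)/2 × 2 = 14.58
  [5.5→9.5]: (5.09+1.45)/2 × 4 = 13.08
  Sum = 70.66 mcg/mL·hr
Tail: C_last/k_e = 1.45/0.313 = 4.633
AUC_0→∞ (buccal film) = 70.66 + 4.633 = 75.293 mcg/mL·hr
F = (AUC_ev/D_ev)/(AUC_iv/D_iv) = (75.293/10)/(164/5) = 7.5293/32.8 = 0.2296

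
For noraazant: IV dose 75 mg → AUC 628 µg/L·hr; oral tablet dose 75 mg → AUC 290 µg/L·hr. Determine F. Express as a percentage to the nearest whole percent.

F = (AUC_ev / D_ev) / (AUC_iv / D_iv)
  = (290/75) / (628/75)
  = 3.86667 / 8.37333 = 0.4618
  = 46.18%

F = 46%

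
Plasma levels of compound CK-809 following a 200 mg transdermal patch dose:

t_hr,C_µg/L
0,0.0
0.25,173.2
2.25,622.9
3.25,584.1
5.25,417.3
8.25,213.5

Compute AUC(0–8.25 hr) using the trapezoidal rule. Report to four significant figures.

Trapezoidal AUC_0→8.25:
  [0→0.25]: (0.0+173.2)/2 × 0.25 = 21.65
  [0.25→2.25]: (173.2+622.9)/2 × 2 = 796.1
  [2.25→3.25]: (622.9+584.1)/2 × 1 = 603.5
  [3.25→5.25]: (584.1+417.3)/2 × 2 = 1001.4
  [5.25→8.25]: (417.3+213.5)/2 × 3 = 946.2
  Sum = 3368.85 µg/L·hr

AUC = 3369 µg/L·hr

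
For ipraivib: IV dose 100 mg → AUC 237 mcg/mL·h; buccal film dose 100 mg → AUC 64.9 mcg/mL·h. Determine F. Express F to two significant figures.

F = 0.27

F = (AUC_ev / D_ev) / (AUC_iv / D_iv)
  = (64.9/100) / (237/100)
  = 0.649 / 2.37 = 0.2738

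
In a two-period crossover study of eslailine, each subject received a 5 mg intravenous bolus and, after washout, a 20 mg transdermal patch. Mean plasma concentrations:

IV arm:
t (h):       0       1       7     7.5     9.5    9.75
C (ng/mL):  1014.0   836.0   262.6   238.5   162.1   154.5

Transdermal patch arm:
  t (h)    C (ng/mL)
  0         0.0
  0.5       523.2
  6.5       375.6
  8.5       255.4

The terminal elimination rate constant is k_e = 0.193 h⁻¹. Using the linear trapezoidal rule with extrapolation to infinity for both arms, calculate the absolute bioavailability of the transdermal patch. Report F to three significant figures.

Trapezoidal AUC_0→9.75 (IV):
  [0→1]: (1014.0+836.0)/2 × 1 = 925.0
  [1→7]: (836.0+262.6)/2 × 6 = 3295.8
  [7→7.5]: (262.6+238.5)/2 × 0.5 = 125.275
  [7.5→9.5]: (238.5+162.1)/2 × 2 = 400.6
  [9.5→9.75]: (162.1+154.5)/2 × 0.25 = 39.575
  Sum = 4786.25 ng/mL·h
IV tail: 154.5/0.193 = 800.518; AUC_iv,0→∞ = 4786.25 + 800.518 = 5586.768 ng/mL·h
Trapezoidal AUC_0→8.5 (transdermal patch):
  [0→0.5]: (0.0+523.2)/2 × 0.5 = 130.8
  [0.5→6.5]: (523.2+375.6)/2 × 6 = 2696.4
  [6.5→8.5]: (375.6+255.4)/2 × 2 = 631.0
  Sum = 3458.2 ng/mL·h
transdermal patch tail: 255.4/0.193 = 1323.316; AUC_ev,0→∞ = 3458.2 + 1323.316 = 4781.516 ng/mL·h
F = (AUC_ev/D_ev)/(AUC_iv/D_iv) = (4781.516/20)/(5586.768/5) = 239.0758/1117.3536 = 0.2140

F = 0.214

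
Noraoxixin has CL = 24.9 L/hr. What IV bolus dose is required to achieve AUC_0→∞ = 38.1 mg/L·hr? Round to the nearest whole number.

Dose_iv = CL × AUC_0→∞
     = 24.9 × 38.1 = 948.69 mg

Dose = 949 mg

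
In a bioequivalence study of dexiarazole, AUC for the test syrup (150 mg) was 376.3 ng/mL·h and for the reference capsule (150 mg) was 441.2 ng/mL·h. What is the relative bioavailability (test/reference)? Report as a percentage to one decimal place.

F_rel = 85.3%

F_rel = (AUC_test/D_test) / (AUC_ref/D_ref)
      = (376.3/150) / (441.2/150)
      = 2.50867 / 2.94133 = 0.8529 = 85.29%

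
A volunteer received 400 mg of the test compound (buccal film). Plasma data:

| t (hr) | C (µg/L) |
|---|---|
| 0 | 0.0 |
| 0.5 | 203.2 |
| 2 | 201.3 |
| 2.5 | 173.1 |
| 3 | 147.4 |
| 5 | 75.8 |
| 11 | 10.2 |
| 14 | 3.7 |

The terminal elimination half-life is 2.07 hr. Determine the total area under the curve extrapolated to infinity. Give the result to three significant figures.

AUC = 1040 µg/L·hr

Trapezoidal AUC_0→14:
  [0→0.5]: (0.0+203.2)/2 × 0.5 = 50.8
  [0.5→2]: (203.2+201.3)/2 × 1.5 = 303.375
  [2→2.5]: (201.3+173.1)/2 × 0.5 = 93.6
  [2.5→3]: (173.1+147.4)/2 × 0.5 = 80.125
  [3→5]: (147.4+75.8)/2 × 2 = 223.2
  [5→11]: (75.8+10.2)/2 × 6 = 258.0
  [11→14]: (10.2+3.7)/2 × 3 = 20.85
  Sum = 1029.95 µg/L·hr
k_e = ln2 / t½ = 0.693147 / 2.07 = 0.3349 hr^-1
Extrapolated tail: C_last / k_e = 3.7 / 0.3349 = 11.048
AUC_0→∞ = 1029.95 + 11.048 = 1040.998 µg/L·hr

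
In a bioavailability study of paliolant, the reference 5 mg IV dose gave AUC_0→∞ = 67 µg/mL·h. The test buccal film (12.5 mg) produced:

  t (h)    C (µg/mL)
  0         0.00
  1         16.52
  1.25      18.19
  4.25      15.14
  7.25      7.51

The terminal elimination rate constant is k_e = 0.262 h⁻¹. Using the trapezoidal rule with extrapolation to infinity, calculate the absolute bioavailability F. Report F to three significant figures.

Trapezoidal AUC_0→7.25 (buccal film):
  [0→1]: (0.00+16.52)/2 × 1 = 8.26
  [1→1.25]: (16.52+18.19)/2 × 0.25 = 4.33875
  [1.25→4.25]: (18.19+15.14)/2 × 3 = 49.995
  [4.25→7.25]: (15.14+7.51)/2 × 3 = 33.975
  Sum = 96.56875 µg/mL·h
Tail: C_last/k_e = 7.51/0.262 = 28.664
AUC_0→∞ (buccal film) = 96.56875 + 28.664 = 125.23275 µg/mL·h
F = (AUC_ev/D_ev)/(AUC_iv/D_iv) = (125.23275/12.5)/(67/5) = 10.01862/13.4 = 0.7477

F = 0.748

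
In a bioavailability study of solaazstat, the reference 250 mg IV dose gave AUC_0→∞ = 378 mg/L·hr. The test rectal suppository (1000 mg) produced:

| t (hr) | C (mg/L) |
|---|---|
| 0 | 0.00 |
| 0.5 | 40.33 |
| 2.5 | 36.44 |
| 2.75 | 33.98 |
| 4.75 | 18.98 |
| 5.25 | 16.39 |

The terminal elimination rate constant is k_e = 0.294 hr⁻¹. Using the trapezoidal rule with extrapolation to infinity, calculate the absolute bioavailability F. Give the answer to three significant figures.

Trapezoidal AUC_0→5.25 (rectal suppository):
  [0→0.5]: (0.00+40.33)/2 × 0.5 = 10.0825
  [0.5→2.5]: (40.33+36.44)/2 × 2 = 76.77
  [2.5→2.75]: (36.44+33.98)/2 × 0.25 = 8.8025
  [2.75→4.75]: (33.98+18.98)/2 × 2 = 52.96
  [4.75→5.25]: (18.98+16.39)/2 × 0.5 = 8.8425
  Sum = 157.4575 mg/L·hr
Tail: C_last/k_e = 16.39/0.294 = 55.748
AUC_0→∞ (rectal suppository) = 157.4575 + 55.748 = 213.2055 mg/L·hr
F = (AUC_ev/D_ev)/(AUC_iv/D_iv) = (213.2055/1000)/(378/250) = 0.2132055/1.512 = 0.1410

F = 0.141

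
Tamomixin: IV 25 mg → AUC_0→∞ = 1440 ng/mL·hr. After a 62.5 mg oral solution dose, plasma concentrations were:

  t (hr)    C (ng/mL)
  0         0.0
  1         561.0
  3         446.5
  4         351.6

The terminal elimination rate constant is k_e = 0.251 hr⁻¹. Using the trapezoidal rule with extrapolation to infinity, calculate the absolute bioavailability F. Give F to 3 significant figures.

Trapezoidal AUC_0→4 (oral solution):
  [0→1]: (0.0+561.0)/2 × 1 = 280.5
  [1→3]: (561.0+446.5)/2 × 2 = 1007.5
  [3→4]: (446.5+351.6)/2 × 1 = 399.05
  Sum = 1687.05 ng/mL·hr
Tail: C_last/k_e = 351.6/0.251 = 1400.797
AUC_0→∞ (oral solution) = 1687.05 + 1400.797 = 3087.847 ng/mL·hr
F = (AUC_ev/D_ev)/(AUC_iv/D_iv) = (3087.847/62.5)/(1440/25) = 49.405552/57.6 = 0.8577

F = 0.858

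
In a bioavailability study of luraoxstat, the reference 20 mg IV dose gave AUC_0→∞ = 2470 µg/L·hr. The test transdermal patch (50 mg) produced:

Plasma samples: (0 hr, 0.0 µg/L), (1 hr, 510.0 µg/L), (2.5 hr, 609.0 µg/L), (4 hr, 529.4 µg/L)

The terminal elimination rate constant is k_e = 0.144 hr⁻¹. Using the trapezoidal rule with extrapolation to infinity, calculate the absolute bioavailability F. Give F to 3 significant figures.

Trapezoidal AUC_0→4 (transdermal patch):
  [0→1]: (0.0+510.0)/2 × 1 = 255.0
  [1→2.5]: (510.0+609.0)/2 × 1.5 = 839.25
  [2.5→4]: (609.0+529.4)/2 × 1.5 = 853.8
  Sum = 1948.05 µg/L·hr
Tail: C_last/k_e = 529.4/0.144 = 3676.389
AUC_0→∞ (transdermal patch) = 1948.05 + 3676.389 = 5624.439 µg/L·hr
F = (AUC_ev/D_ev)/(AUC_iv/D_iv) = (5624.439/50)/(2470/20) = 112.48878/123.5 = 0.9108

F = 0.911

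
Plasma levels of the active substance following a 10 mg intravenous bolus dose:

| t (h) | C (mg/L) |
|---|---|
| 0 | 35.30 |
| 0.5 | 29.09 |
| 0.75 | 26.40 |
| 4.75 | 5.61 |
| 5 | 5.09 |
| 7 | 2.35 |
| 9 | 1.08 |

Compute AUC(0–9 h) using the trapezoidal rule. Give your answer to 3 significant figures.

Trapezoidal AUC_0→9:
  [0→0.5]: (35.30+29.09)/2 × 0.5 = 16.0975
  [0.5→0.75]: (29.09+26.40)/2 × 0.25 = 6.93625
  [0.75→4.75]: (26.40+5.61)/2 × 4 = 64.02
  [4.75→5]: (5.61+5.09)/2 × 0.25 = 1.3375
  [5→7]: (5.09+2.35)/2 × 2 = 7.44
  [7→9]: (2.35+1.08)/2 × 2 = 3.43
  Sum = 99.26125 mg/L·h

AUC = 99.3 mg/L·h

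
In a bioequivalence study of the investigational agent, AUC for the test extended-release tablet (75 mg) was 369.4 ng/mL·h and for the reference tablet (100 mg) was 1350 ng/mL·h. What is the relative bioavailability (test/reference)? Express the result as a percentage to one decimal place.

F_rel = 36.5%

F_rel = (AUC_test/D_test) / (AUC_ref/D_ref)
      = (369.4/75) / (1350/100)
      = 4.92533 / 13.5 = 0.3648 = 36.48%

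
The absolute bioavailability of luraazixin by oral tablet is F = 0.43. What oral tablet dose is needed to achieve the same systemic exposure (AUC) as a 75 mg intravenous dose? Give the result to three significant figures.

For equal systemic exposure: F × D_ev = D_iv
D_ev = D_iv / F = 75 / 0.43 = 174.419 mg

D_oral = 174 mg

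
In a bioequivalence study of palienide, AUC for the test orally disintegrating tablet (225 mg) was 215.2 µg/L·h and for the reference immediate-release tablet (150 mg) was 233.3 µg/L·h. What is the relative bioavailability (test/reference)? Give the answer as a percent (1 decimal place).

F_rel = (AUC_test/D_test) / (AUC_ref/D_ref)
      = (215.2/225) / (233.3/150)
      = 0.956444 / 1.55533 = 0.6149 = 61.49%

F_rel = 61.5%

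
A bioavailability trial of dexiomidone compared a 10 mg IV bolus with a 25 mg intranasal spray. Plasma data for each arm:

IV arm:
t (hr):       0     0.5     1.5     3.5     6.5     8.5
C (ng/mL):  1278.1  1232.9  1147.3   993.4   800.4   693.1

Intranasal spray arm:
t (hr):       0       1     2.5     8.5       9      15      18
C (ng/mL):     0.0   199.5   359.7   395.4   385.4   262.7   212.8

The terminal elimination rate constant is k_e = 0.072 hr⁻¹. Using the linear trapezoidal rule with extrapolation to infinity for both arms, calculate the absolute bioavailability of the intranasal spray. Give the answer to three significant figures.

Trapezoidal AUC_0→8.5 (IV):
  [0→0.5]: (1278.1+1232.9)/2 × 0.5 = 627.75
  [0.5→1.5]: (1232.9+1147.3)/2 × 1 = 1190.1
  [1.5→3.5]: (1147.3+993.4)/2 × 2 = 2140.7
  [3.5→6.5]: (993.4+800.4)/2 × 3 = 2690.7
  [6.5→8.5]: (800.4+693.1)/2 × 2 = 1493.5
  Sum = 8142.75 ng/mL·hr
IV tail: 693.1/0.072 = 9626.389; AUC_iv,0→∞ = 8142.75 + 9626.389 = 17769.139 ng/mL·hr
Trapezoidal AUC_0→18 (intranasal spray):
  [0→1]: (0.0+199.5)/2 × 1 = 99.75
  [1→2.5]: (199.5+359.7)/2 × 1.5 = 419.4
  [2.5→8.5]: (359.7+395.4)/2 × 6 = 2265.3
  [8.5→9]: (395.4+385.4)/2 × 0.5 = 195.2
  [9→15]: (385.4+262.7)/2 × 6 = 1944.3
  [15→18]: (262.7+212.8)/2 × 3 = 713.25
  Sum = 5637.2 ng/mL·hr
intranasal spray tail: 212.8/0.072 = 2955.556; AUC_ev,0→∞ = 5637.2 + 2955.556 = 8592.756 ng/mL·hr
F = (AUC_ev/D_ev)/(AUC_iv/D_iv) = (8592.756/25)/(17769.139/10) = 343.71024/1776.9139 = 0.1934

F = 0.193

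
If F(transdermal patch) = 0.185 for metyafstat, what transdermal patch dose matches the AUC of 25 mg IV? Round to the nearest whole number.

D_transdermal = 135 mg

For equal systemic exposure: F × D_ev = D_iv
D_ev = D_iv / F = 25 / 0.185 = 135.135 mg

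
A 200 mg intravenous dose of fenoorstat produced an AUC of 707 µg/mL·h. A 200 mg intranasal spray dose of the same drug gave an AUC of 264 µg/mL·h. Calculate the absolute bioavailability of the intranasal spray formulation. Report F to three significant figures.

F = 0.373

F = (AUC_ev / D_ev) / (AUC_iv / D_iv)
  = (264/200) / (707/200)
  = 1.32 / 3.535 = 0.3734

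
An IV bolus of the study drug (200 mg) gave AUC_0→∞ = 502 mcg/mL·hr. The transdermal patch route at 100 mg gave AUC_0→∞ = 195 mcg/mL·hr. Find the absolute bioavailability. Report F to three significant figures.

F = 0.777

F = (AUC_ev / D_ev) / (AUC_iv / D_iv)
  = (195/100) / (502/200)
  = 1.95 / 2.51 = 0.7769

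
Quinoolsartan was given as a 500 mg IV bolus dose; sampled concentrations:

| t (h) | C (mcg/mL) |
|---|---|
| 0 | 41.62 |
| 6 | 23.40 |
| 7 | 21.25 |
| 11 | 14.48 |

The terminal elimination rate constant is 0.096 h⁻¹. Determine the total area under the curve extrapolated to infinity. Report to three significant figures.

AUC = 440 mcg/mL·h

Trapezoidal AUC_0→11:
  [0→6]: (41.62+23.40)/2 × 6 = 195.06
  [6→7]: (23.40+21.25)/2 × 1 = 22.325
  [7→11]: (21.25+14.48)/2 × 4 = 71.46
  Sum = 288.845 mcg/mL·h
Extrapolated tail: C_last / k_e = 14.48 / 0.096 = 150.833
AUC_0→∞ = 288.845 + 150.833 = 439.678 mcg/mL·h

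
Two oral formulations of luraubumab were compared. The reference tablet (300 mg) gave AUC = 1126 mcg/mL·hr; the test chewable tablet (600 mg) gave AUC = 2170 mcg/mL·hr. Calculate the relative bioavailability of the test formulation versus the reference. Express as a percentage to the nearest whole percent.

F_rel = 96%

F_rel = (AUC_test/D_test) / (AUC_ref/D_ref)
      = (2170/600) / (1126/300)
      = 3.61667 / 3.75333 = 0.9636 = 96.36%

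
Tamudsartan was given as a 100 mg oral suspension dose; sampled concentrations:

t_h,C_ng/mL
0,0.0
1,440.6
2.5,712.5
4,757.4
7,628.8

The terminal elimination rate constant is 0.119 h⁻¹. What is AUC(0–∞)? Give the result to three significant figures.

AUC = 9550 ng/mL·h

Trapezoidal AUC_0→7:
  [0→1]: (0.0+440.6)/2 × 1 = 220.3
  [1→2.5]: (440.6+712.5)/2 × 1.5 = 864.825
  [2.5→4]: (712.5+757.4)/2 × 1.5 = 1102.425
  [4→7]: (757.4+628.8)/2 × 3 = 2079.3
  Sum = 4266.85 ng/mL·h
Extrapolated tail: C_last / k_e = 628.8 / 0.119 = 5284.034
AUC_0→∞ = 4266.85 + 5284.034 = 9550.884 ng/mL·h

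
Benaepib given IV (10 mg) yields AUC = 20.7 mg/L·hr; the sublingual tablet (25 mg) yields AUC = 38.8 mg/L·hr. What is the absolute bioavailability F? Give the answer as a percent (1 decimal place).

F = 75.0%

F = (AUC_ev / D_ev) / (AUC_iv / D_iv)
  = (38.8/25) / (20.7/10)
  = 1.552 / 2.07 = 0.7498
  = 74.98%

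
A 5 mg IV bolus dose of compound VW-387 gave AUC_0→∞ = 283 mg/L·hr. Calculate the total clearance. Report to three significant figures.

CL = Dose_iv / AUC_0→∞
   = 5 / 283 = 0.0176678 L/hr

CL = 0.0177 L/hr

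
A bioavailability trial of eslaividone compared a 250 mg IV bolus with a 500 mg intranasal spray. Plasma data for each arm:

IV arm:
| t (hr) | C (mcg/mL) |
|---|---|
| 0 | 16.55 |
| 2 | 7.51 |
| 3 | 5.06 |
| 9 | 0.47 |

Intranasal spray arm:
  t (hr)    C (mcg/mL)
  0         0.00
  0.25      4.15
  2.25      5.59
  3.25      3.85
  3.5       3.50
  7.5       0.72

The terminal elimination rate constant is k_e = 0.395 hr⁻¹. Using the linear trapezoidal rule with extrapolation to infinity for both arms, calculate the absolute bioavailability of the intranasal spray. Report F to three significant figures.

F = 0.272

Trapezoidal AUC_0→9 (IV):
  [0→2]: (16.55+7.51)/2 × 2 = 24.06
  [2→3]: (7.51+5.06)/2 × 1 = 6.285
  [3→9]: (5.06+0.47)/2 × 6 = 16.59
  Sum = 46.935 mcg/mL·hr
IV tail: 0.47/0.395 = 1.190; AUC_iv,0→∞ = 46.935 + 1.190 = 48.125 mcg/mL·hr
Trapezoidal AUC_0→7.5 (intranasal spray):
  [0→0.25]: (0.00+4.15)/2 × 0.25 = 0.51875
  [0.25→2.25]: (4.15+5.59)/2 × 2 = 9.74
  [2.25→3.25]: (5.59+3.85)/2 × 1 = 4.72
  [3.25→3.5]: (3.85+3.50)/2 × 0.25 = 0.91875
  [3.5→7.5]: (3.50+0.72)/2 × 4 = 8.44
  Sum = 24.3375 mcg/mL·hr
intranasal spray tail: 0.72/0.395 = 1.823; AUC_ev,0→∞ = 24.3375 + 1.823 = 26.1605 mcg/mL·hr
F = (AUC_ev/D_ev)/(AUC_iv/D_iv) = (26.1605/500)/(48.125/250) = 0.052321/0.1925 = 0.2718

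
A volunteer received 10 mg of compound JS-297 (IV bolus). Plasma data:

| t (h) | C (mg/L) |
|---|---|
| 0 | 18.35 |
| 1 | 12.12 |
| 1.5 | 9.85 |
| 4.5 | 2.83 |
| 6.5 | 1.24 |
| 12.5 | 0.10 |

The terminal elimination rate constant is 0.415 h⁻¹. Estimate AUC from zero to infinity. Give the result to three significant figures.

AUC = 48.1 mg/L·h

Trapezoidal AUC_0→12.5:
  [0→1]: (18.35+12.12)/2 × 1 = 15.235
  [1→1.5]: (12.12+9.85)/2 × 0.5 = 5.4925
  [1.5→4.5]: (9.85+2.83)/2 × 3 = 19.02
  [4.5→6.5]: (2.83+1.24)/2 × 2 = 4.07
  [6.5→12.5]: (1.24+0.10)/2 × 6 = 4.02
  Sum = 47.8375 mg/L·h
Extrapolated tail: C_last / k_e = 0.10 / 0.415 = 0.241
AUC_0→∞ = 47.8375 + 0.241 = 48.0785 mg/L·h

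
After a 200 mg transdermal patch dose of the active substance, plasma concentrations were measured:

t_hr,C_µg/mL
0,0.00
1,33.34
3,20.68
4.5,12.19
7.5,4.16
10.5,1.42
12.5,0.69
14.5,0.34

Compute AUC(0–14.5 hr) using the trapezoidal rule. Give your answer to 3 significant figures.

AUC = 131 µg/mL·hr

Trapezoidal AUC_0→14.5:
  [0→1]: (0.00+33.34)/2 × 1 = 16.67
  [1→3]: (33.34+20.68)/2 × 2 = 54.02
  [3→4.5]: (20.68+12.19)/2 × 1.5 = 24.6525
  [4.5→7.5]: (12.19+4.16)/2 × 3 = 24.525
  [7.5→10.5]: (4.16+1.42)/2 × 3 = 8.37
  [10.5→12.5]: (1.42+0.69)/2 × 2 = 2.11
  [12.5→14.5]: (0.69+0.34)/2 × 2 = 1.03
  Sum = 131.3775 µg/mL·hr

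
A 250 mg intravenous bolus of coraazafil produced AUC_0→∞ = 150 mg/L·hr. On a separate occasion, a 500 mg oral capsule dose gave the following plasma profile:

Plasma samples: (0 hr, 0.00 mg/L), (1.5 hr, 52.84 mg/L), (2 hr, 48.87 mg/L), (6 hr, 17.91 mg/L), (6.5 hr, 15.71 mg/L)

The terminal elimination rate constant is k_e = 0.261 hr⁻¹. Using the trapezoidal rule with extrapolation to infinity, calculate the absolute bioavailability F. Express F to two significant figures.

F = 0.89

Trapezoidal AUC_0→6.5 (oral capsule):
  [0→1.5]: (0.00+52.84)/2 × 1.5 = 39.63
  [1.5→2]: (52.84+48.87)/2 × 0.5 = 25.4275
  [2→6]: (48.87+17.91)/2 × 4 = 133.56
  [6→6.5]: (17.91+15.71)/2 × 0.5 = 8.405
  Sum = 207.0225 mg/L·hr
Tail: C_last/k_e = 15.71/0.261 = 60.192
AUC_0→∞ (oral capsule) = 207.0225 + 60.192 = 267.2145 mg/L·hr
F = (AUC_ev/D_ev)/(AUC_iv/D_iv) = (267.2145/500)/(150/250) = 0.534429/0.6 = 0.8907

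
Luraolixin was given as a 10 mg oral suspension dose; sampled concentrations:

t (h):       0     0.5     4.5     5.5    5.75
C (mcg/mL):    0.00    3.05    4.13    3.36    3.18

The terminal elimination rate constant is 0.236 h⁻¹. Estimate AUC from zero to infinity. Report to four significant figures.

AUC = 33.16 mcg/mL·h

Trapezoidal AUC_0→5.75:
  [0→0.5]: (0.00+3.05)/2 × 0.5 = 0.7625
  [0.5→4.5]: (3.05+4.13)/2 × 4 = 14.36
  [4.5→5.5]: (4.13+3.36)/2 × 1 = 3.745
  [5.5→5.75]: (3.36+3.18)/2 × 0.25 = 0.8175
  Sum = 19.685 mcg/mL·h
Extrapolated tail: C_last / k_e = 3.18 / 0.236 = 13.475
AUC_0→∞ = 19.685 + 13.475 = 33.16 mcg/mL·h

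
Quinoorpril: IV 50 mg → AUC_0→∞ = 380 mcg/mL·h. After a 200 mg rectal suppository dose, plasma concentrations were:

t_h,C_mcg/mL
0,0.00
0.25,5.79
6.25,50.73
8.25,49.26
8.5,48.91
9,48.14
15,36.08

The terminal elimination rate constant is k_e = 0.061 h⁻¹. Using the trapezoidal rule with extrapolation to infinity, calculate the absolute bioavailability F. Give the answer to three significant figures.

F = 0.757

Trapezoidal AUC_0→15 (rectal suppository):
  [0→0.25]: (0.00+5.79)/2 × 0.25 = 0.72375
  [0.25→6.25]: (5.79+50.73)/2 × 6 = 169.56
  [6.25→8.25]: (50.73+49.26)/2 × 2 = 99.99
  [8.25→8.5]: (49.26+48.91)/2 × 0.25 = 12.27125
  [8.5→9]: (48.91+48.14)/2 × 0.5 = 24.2625
  [9→15]: (48.14+36.08)/2 × 6 = 252.66
  Sum = 559.4675 mcg/mL·h
Tail: C_last/k_e = 36.08/0.061 = 591.475
AUC_0→∞ (rectal suppository) = 559.4675 + 591.475 = 1150.9425 mcg/mL·h
F = (AUC_ev/D_ev)/(AUC_iv/D_iv) = (1150.9425/200)/(380/50) = 5.7547125/7.6 = 0.7572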